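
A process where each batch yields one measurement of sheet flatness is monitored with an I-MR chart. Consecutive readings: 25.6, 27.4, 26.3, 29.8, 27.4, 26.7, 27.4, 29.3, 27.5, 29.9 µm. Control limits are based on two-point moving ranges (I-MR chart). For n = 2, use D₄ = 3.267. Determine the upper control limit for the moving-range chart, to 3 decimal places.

Moving ranges: 1.8, 1.1, 3.5, 2.4, 0.7, 0.7, 1.9, 1.8, 2.4; M̄R̄ = 16.3000 / 9 = 1.8111
UCL_MR = D₄·M̄R̄ = 3.267 × 1.8111 = 5.9169

5.917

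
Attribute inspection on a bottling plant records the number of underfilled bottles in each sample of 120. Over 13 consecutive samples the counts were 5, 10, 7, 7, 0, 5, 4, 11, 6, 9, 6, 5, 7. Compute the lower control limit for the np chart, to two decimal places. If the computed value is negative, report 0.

p̄ = Σdᵢ / (k·n) = 82 / (13 × 120) = 0.05256
LCL = np̄ − 3·√(np̄(1−p̄)) = 6.3077 − 3 × 2.4446 = -1.0261 → 0 (negative, so LCL = 0)

0.00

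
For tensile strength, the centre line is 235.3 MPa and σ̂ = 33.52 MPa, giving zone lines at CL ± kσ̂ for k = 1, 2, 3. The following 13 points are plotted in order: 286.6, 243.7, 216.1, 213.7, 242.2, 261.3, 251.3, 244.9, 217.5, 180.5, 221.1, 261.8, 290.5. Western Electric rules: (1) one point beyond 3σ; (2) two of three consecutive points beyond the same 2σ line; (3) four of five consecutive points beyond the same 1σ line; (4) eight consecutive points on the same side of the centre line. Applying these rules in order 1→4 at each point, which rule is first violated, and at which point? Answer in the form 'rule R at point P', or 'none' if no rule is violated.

Zone of each point (C = within 1σ̂, B = 1σ̂–2σ̂, A = 2σ̂–3σ̂, * = beyond 3σ̂; sign = side of CL): 1:+B, 2:+C, 3:-C, 4:-C, 5:+C, 6:+C, 7:+C, 8:+C, 9:-C, 10:-B, 11:-C, 12:+C, 13:+B
No rule fires across all 13 points.

none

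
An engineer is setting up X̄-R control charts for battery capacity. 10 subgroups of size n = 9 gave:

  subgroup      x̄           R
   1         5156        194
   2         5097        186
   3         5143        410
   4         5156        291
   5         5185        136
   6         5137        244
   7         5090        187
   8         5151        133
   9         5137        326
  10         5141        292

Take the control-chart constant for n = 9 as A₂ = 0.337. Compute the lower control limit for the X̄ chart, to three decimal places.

X̄̄ = (5156 + 5097 + 5143 + 5156 + 5185 + 5137 + 5090 + 5151 + 5137 + 5141) / 10 = 51393.0000 / 10 = 5139.3000
R̄ = (194 + 186 + 410 + 291 + 136 + 244 + 187 + 133 + 326 + 292) / 10 = 2399.0000 / 10 = 239.9000
LCL = X̄̄ − A₂·R̄ = 5139.3000 − 0.337 × 239.9000 = 5058.4537

5058.454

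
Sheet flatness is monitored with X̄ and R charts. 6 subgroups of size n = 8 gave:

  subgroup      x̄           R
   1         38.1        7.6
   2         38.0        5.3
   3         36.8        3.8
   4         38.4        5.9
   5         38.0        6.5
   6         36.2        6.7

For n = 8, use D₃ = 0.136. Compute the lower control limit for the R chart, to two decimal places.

R̄ = (7.6 + 5.3 + 3.8 + 5.9 + 6.5 + 6.7) / 6 = 35.8000 / 6 = 5.9667
LCL_R = D₃·R̄ = 0.136 × 5.9667 = 0.8115

0.81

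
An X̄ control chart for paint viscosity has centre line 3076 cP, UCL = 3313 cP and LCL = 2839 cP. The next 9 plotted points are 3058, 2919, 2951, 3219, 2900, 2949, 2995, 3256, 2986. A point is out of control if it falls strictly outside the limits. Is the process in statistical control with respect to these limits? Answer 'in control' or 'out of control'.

All 9 points lie within [2839, 3313].

in control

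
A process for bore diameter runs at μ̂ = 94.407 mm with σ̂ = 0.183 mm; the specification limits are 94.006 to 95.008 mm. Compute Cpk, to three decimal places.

0.730

Cpu = (USL − μ̂) / (3σ̂) = (95.008 − 94.407) / (3 × 0.183) = 1.0947; Cpl = (μ̂ − LSL) / (3σ̂) = (94.407 − 94.006) / (3 × 0.183) = 0.7304; Cpk = min(Cpu, Cpl) = 0.7304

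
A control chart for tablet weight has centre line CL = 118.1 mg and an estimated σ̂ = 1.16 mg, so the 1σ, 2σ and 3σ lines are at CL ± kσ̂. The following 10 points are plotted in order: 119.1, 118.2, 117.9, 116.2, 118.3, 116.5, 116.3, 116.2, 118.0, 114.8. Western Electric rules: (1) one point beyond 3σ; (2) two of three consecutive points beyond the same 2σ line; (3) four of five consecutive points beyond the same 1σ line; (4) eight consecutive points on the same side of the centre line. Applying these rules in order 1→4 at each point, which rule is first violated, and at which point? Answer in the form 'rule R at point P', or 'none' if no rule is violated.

rule 3 at point 8

Zone of each point (C = within 1σ̂, B = 1σ̂–2σ̂, A = 2σ̂–3σ̂, * = beyond 3σ̂; sign = side of CL): 1:+C, 2:+C, 3:-C, 4:-B, 5:+C, 6:-B, 7:-B, 8:-B, 9:-C, 10:-A
Rule 3 (four of five consecutive points beyond the same 1σ limit) is satisfied at point 8.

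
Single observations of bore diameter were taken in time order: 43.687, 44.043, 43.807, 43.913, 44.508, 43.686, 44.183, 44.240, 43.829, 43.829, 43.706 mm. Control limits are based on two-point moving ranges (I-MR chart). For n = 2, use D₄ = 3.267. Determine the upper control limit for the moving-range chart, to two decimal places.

1.05

Moving ranges: 0.356, 0.236, 0.106, 0.595, 0.822, 0.497, 0.057, 0.411, 0.000, 0.123; M̄R̄ = 3.2030 / 10 = 0.3203
UCL_MR = D₄·M̄R̄ = 3.267 × 0.3203 = 1.0464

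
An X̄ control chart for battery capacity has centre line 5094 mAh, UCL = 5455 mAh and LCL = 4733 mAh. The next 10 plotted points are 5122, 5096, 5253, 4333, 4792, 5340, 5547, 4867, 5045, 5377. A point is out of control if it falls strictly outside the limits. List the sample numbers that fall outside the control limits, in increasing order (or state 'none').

4, 7

Compare each point to [4733, 5455]: sample 4 = 4333 < LCL; sample 7 = 5547 > UCL.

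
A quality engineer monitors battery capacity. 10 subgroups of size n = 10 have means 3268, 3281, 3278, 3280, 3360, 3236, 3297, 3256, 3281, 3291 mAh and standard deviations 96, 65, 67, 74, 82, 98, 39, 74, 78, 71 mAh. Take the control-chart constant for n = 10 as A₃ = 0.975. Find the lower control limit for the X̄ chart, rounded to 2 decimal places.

3210.26

X̄̄ = (3268 + 3281 + 3278 + 3280 + 3360 + 3236 + 3297 + 3256 + 3281 + 3291) / 10 = 3282.8000
s̄ = (96 + 65 + 67 + 74 + 82 + 98 + 39 + 74 + 78 + 71) / 10 = 74.4000
LCL = X̄̄ − A₃·s̄ = 3282.8000 − 0.975 × 74.4000 = 3210.2600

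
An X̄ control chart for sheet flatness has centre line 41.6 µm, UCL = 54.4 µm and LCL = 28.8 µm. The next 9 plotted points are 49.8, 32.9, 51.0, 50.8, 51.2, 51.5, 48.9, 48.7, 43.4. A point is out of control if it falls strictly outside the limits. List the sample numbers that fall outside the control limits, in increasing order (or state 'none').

none

All 9 points lie within [28.8, 54.4].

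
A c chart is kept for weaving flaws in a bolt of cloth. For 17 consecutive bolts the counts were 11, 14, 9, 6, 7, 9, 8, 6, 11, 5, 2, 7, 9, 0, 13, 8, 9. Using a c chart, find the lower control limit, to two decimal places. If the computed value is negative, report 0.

0.00

c̄ = (11 + 14 + 9 + 6 + 7 + 9 + 8 + 6 + 11 + 5 + 2 + 7 + 9 + 0 + 13 + 8 + 9) / 17 = 134 / 17 = 7.8824
LCL = c̄ − 3√c̄ = 7.8824 − 3 × 2.8076 = -0.5403 → 0 (cannot be negative)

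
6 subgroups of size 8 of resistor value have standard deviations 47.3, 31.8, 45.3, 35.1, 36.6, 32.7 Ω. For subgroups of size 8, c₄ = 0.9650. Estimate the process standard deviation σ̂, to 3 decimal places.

39.516

s̄ = (47.3 + 31.8 + 45.3 + 35.1 + 36.6 + 32.7) / 6 = 38.1333
σ̂ = s̄ / c₄ = 38.1333 / 0.9650 = 39.5164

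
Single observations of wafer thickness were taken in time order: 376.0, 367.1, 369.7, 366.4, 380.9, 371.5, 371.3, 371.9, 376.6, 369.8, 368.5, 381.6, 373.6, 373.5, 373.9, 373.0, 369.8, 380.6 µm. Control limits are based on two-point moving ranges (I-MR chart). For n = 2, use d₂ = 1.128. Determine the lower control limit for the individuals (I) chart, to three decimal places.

X̄ = (376.0 + 367.1 + 369.7 + 366.4 + 380.9 + 371.5 + 371.3 + 371.9 + 376.6 + 369.8 + 368.5 + 381.6 + 373.6 + 373.5 + 373.9 + 373.0 + 369.8 + 380.6) / 18 = 373.0944
Moving ranges: 8.9, 2.6, 3.3, 14.5, 9.4, 0.2, 0.6, 4.7, 6.8, 1.3, 13.1, 8.0, 0.1, 0.4, 0.9, 3.2, 10.8; M̄R̄ = 88.8000 / 17 = 5.2235
LCL = X̄ − 3·M̄R̄/d₂ = 373.0944 − 3 × 5.2235 / 1.128 = 359.2021

359.202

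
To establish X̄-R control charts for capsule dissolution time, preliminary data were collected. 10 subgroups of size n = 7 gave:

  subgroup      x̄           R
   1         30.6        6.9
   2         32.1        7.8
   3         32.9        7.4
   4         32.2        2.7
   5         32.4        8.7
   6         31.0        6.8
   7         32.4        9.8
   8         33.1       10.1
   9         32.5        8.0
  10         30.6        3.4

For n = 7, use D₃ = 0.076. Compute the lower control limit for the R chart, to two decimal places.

R̄ = (6.9 + 7.8 + 7.4 + 2.7 + 8.7 + 6.8 + 9.8 + 10.1 + 8.0 + 3.4) / 10 = 71.6000 / 10 = 7.1600
LCL_R = D₃·R̄ = 0.076 × 7.1600 = 0.5442

0.54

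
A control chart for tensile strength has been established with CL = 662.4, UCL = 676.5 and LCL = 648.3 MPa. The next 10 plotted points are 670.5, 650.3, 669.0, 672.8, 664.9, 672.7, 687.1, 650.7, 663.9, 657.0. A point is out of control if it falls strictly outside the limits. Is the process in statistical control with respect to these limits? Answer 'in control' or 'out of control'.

out of control

Compare each point to [648.3, 676.5]: sample 7 = 687.1 > UCL.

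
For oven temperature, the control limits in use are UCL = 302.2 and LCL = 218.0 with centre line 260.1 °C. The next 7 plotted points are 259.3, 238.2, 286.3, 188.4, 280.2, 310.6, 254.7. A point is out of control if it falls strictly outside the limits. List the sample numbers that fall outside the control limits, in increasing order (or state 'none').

4, 6

Compare each point to [218.0, 302.2]: sample 4 = 188.4 < LCL; sample 6 = 310.6 > UCL.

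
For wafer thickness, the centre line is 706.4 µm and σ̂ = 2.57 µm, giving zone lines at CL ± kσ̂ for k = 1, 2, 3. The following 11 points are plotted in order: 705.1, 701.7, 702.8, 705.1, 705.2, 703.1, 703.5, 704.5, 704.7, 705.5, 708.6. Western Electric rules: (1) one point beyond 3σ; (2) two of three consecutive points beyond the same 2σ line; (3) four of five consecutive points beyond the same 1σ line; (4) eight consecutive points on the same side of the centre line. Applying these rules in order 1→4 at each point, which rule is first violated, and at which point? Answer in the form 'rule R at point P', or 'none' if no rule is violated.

rule 4 at point 8

Zone of each point (C = within 1σ̂, B = 1σ̂–2σ̂, A = 2σ̂–3σ̂, * = beyond 3σ̂; sign = side of CL): 1:-C, 2:-B, 3:-B, 4:-C, 5:-C, 6:-B, 7:-B, 8:-C, 9:-C, 10:-C, 11:+C
Rule 4 (eight consecutive points on the same side of the centre line) is satisfied at point 8.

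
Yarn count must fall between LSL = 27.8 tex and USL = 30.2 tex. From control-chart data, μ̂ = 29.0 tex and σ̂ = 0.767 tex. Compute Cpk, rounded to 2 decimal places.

Cpu = (USL − μ̂) / (3σ̂) = (30.2 − 29.0) / (3 × 0.767) = 0.5215; Cpl = (μ̂ − LSL) / (3σ̂) = (29.0 − 27.8) / (3 × 0.767) = 0.5215; Cpk = min(Cpu, Cpl) = 0.5215

0.52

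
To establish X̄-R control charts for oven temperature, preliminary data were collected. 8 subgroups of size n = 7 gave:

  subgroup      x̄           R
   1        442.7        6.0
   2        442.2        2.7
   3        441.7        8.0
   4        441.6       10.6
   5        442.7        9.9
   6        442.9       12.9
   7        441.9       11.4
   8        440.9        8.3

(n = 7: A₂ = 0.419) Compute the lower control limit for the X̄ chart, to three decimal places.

X̄̄ = (442.7 + 442.2 + 441.7 + 441.6 + 442.7 + 442.9 + 441.9 + 440.9) / 8 = 3536.6000 / 8 = 442.0750
R̄ = (6.0 + 2.7 + 8.0 + 10.6 + 9.9 + 12.9 + 11.4 + 8.3) / 8 = 69.8000 / 8 = 8.7250
LCL = X̄̄ − A₂·R̄ = 442.0750 − 0.419 × 8.7250 = 438.4192

438.419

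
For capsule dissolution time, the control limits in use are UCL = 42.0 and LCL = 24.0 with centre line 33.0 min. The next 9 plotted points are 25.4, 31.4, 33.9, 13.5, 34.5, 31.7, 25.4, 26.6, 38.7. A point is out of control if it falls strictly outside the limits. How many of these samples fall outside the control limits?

1

Compare each point to [24.0, 42.0]: sample 4 = 13.5 < LCL.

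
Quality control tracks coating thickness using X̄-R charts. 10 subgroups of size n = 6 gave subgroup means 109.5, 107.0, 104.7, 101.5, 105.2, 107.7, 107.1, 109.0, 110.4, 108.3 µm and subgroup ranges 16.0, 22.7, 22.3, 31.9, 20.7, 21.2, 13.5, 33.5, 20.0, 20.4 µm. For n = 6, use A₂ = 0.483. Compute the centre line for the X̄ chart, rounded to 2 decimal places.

X̄̄ = (109.5 + 107.0 + 104.7 + 101.5 + 105.2 + 107.7 + 107.1 + 109.0 + 110.4 + 108.3) / 10 = 1070.4000 / 10 = 107.0400
CL = X̄̄ = 107.0400

107.04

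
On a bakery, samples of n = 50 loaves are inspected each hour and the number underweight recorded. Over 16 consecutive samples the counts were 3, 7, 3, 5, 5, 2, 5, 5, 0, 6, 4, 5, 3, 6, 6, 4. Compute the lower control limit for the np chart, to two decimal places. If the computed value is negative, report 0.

0.00

p̄ = Σdᵢ / (k·n) = 69 / (16 × 50) = 0.08625
LCL = np̄ − 3·√(np̄(1−p̄)) = 4.3125 − 3 × 1.9851 = -1.6427 → 0 (negative, so LCL = 0)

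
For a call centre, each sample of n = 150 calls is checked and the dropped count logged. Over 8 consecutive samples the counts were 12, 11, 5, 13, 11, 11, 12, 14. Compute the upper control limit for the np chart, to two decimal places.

p̄ = Σdᵢ / (k·n) = 89 / (8 × 150) = 0.07417
UCL = np̄ + 3·√(np̄(1−p̄)) = 11.1250 + 3 × √(11.1250×0.92583) = 11.1250 + 3 × 3.2093 = 20.7530

20.75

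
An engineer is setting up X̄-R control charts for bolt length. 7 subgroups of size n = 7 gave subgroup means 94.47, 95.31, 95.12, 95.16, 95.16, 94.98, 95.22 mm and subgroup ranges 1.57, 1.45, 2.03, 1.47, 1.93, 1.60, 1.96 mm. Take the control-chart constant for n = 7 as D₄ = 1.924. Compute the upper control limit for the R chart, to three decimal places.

3.301

R̄ = (1.57 + 1.45 + 2.03 + 1.47 + 1.93 + 1.60 + 1.96) / 7 = 12.0100 / 7 = 1.7157
UCL_R = D₄·R̄ = 1.924 × 1.7157 = 3.3010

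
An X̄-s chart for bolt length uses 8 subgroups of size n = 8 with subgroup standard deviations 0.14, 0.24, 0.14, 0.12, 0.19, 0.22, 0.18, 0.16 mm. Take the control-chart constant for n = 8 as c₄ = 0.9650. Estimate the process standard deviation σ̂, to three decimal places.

0.180

s̄ = (0.14 + 0.24 + 0.14 + 0.12 + 0.19 + 0.22 + 0.18 + 0.16) / 8 = 0.1738
σ̂ = s̄ / c₄ = 0.1738 / 0.9650 = 0.1801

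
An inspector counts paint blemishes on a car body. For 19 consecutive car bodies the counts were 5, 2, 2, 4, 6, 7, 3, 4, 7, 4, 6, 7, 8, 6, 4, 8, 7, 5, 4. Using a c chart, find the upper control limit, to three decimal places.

12.058

c̄ = (5 + 2 + 2 + 4 + 6 + 7 + 3 + 4 + 7 + 4 + 6 + 7 + 8 + 6 + 4 + 8 + 7 + 5 + 4) / 19 = 99 / 19 = 5.2105
UCL = c̄ + 3√c̄ = 5.2105 + 3 × √5.2105 = 5.2105 + 3 × 2.2827 = 12.0585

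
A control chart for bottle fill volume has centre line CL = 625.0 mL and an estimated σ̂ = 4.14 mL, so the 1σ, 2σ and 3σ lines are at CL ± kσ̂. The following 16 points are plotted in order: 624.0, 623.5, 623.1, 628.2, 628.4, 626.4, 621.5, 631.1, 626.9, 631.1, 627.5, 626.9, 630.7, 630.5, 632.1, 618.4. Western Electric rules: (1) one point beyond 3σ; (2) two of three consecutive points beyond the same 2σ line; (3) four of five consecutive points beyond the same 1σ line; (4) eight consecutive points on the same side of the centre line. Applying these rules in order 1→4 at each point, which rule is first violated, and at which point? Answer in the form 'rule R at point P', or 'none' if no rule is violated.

Zone of each point (C = within 1σ̂, B = 1σ̂–2σ̂, A = 2σ̂–3σ̂, * = beyond 3σ̂; sign = side of CL): 1:-C, 2:-C, 3:-C, 4:+C, 5:+C, 6:+C, 7:-C, 8:+B, 9:+C, 10:+B, 11:+C, 12:+C, 13:+B, 14:+B, 15:+B, 16:-B
Rule 4 (eight consecutive points on the same side of the centre line) is satisfied at point 15.

rule 4 at point 15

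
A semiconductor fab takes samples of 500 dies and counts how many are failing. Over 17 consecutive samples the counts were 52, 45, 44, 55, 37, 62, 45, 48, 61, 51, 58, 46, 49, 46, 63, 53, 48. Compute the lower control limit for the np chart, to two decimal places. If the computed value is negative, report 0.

p̄ = Σdᵢ / (k·n) = 863 / (17 × 500) = 0.10153
LCL = np̄ − 3·√(np̄(1−p̄)) = 50.7647 − 3 × 6.7536 = 30.5040

30.50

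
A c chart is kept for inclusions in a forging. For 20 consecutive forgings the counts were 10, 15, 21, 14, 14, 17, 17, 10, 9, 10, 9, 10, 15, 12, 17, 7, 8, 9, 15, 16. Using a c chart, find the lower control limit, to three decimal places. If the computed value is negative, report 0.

c̄ = (10 + 15 + 21 + 14 + 14 + 17 + 17 + 10 + 9 + 10 + 9 + 10 + 15 + 12 + 17 + 7 + 8 + 9 + 15 + 16) / 20 = 255 / 20 = 12.7500
LCL = c̄ − 3√c̄ = 12.7500 − 3 × 3.5707 = 2.0379

2.038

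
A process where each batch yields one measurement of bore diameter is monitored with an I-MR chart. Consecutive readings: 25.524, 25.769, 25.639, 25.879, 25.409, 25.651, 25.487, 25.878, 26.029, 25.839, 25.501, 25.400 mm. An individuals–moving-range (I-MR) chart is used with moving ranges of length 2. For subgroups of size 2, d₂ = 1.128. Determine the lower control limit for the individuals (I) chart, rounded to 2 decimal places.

25.02

X̄ = (25.524 + 25.769 + 25.639 + 25.879 + 25.409 + 25.651 + 25.487 + 25.878 + 26.029 + 25.839 + 25.501 + 25.400) / 12 = 25.6671
Moving ranges: 0.245, 0.130, 0.240, 0.470, 0.242, 0.164, 0.391, 0.151, 0.190, 0.338, 0.101; M̄R̄ = 2.6620 / 11 = 0.2420
LCL = X̄ − 3·M̄R̄/d₂ = 25.6671 − 3 × 0.2420 / 1.128 = 25.0235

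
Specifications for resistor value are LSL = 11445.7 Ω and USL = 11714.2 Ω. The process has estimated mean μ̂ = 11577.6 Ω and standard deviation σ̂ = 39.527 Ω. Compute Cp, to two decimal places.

1.13

Cp = (USL − LSL) / (6σ̂) = (11714.2 − 11445.7) / (6 × 39.527) = 268.5000 / 237.1620 = 1.1321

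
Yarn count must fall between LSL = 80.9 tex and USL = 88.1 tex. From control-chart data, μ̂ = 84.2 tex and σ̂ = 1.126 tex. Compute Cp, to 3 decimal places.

1.066

Cp = (USL − LSL) / (6σ̂) = (88.1 − 80.9) / (6 × 1.126) = 7.2000 / 6.7560 = 1.0657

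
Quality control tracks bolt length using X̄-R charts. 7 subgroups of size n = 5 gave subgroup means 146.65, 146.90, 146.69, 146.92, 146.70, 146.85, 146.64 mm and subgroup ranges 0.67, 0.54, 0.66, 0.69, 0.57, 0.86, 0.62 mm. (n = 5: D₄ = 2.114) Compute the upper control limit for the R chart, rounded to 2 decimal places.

R̄ = (0.67 + 0.54 + 0.66 + 0.69 + 0.57 + 0.86 + 0.62) / 7 = 4.6100 / 7 = 0.6586
UCL_R = D₄·R̄ = 2.114 × 0.6586 = 1.3922

1.39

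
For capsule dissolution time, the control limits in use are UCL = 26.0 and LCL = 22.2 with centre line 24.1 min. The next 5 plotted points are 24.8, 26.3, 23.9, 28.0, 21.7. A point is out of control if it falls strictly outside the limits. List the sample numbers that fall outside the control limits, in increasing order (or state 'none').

2, 4, 5

Compare each point to [22.2, 26.0]: sample 2 = 26.3 > UCL; sample 4 = 28.0 > UCL; sample 5 = 21.7 < LCL.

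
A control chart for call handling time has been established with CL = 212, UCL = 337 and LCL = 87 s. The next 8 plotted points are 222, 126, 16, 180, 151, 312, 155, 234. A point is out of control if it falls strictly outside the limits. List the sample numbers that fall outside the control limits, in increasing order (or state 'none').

Compare each point to [87, 337]: sample 3 = 16 < LCL.

3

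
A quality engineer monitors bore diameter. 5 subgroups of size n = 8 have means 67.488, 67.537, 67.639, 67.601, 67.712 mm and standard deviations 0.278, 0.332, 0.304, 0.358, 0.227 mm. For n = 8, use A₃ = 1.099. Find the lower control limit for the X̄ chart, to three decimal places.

67.266

X̄̄ = (67.488 + 67.537 + 67.639 + 67.601 + 67.712) / 5 = 67.5954
s̄ = (0.278 + 0.332 + 0.304 + 0.358 + 0.227) / 5 = 0.2998
LCL = X̄̄ − A₃·s̄ = 67.5954 − 1.099 × 0.2998 = 67.2659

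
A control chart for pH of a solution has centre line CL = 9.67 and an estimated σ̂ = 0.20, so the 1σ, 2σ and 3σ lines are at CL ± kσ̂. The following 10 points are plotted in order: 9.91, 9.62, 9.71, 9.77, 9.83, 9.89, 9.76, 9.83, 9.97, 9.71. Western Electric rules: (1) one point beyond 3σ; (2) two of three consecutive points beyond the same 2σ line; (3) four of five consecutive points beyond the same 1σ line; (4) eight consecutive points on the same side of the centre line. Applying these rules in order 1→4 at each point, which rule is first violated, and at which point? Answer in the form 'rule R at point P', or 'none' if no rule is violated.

rule 4 at point 10

Zone of each point (C = within 1σ̂, B = 1σ̂–2σ̂, A = 2σ̂–3σ̂, * = beyond 3σ̂; sign = side of CL): 1:+B, 2:-C, 3:+C, 4:+C, 5:+C, 6:+B, 7:+C, 8:+C, 9:+B, 10:+C
Rule 4 (eight consecutive points on the same side of the centre line) is satisfied at point 10.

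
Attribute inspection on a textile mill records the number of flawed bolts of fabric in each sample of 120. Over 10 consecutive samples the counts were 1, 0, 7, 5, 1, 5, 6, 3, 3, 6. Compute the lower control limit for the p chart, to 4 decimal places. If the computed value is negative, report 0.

p̄ = Σdᵢ / (k·n) = 37 / (10 × 120) = 0.03083
LCL = p̄ − 3·√(p̄(1−p̄)/n) = 0.03083 − 3 × 0.01578 = -0.01651 → 0 (negative, so LCL = 0)

0.0000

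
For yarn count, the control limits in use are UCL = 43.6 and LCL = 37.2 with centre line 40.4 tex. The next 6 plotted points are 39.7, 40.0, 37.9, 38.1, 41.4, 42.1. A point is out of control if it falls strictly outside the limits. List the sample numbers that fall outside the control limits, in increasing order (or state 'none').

none

All 6 points lie within [37.2, 43.6].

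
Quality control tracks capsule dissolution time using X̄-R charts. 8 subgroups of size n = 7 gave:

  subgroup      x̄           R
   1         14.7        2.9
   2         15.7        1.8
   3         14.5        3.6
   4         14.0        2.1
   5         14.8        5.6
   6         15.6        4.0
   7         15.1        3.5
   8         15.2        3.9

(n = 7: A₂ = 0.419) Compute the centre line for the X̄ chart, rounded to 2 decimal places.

X̄̄ = (14.7 + 15.7 + 14.5 + 14.0 + 14.8 + 15.6 + 15.1 + 15.2) / 8 = 119.6000 / 8 = 14.9500
CL = X̄̄ = 14.9500

14.95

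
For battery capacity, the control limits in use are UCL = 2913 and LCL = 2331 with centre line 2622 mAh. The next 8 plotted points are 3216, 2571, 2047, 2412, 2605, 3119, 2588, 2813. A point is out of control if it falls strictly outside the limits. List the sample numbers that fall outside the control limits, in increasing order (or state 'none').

1, 3, 6

Compare each point to [2331, 2913]: sample 1 = 3216 > UCL; sample 3 = 2047 < LCL; sample 6 = 3119 > UCL.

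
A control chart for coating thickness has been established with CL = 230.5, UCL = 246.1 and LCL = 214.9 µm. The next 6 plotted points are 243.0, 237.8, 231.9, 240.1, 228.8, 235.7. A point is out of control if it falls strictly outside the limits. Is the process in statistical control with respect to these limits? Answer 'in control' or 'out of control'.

All 6 points lie within [214.9, 246.1].

in control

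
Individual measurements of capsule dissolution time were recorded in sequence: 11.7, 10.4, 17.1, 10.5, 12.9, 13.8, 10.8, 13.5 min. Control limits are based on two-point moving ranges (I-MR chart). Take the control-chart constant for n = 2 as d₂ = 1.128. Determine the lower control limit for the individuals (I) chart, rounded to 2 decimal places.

X̄ = (11.7 + 10.4 + 17.1 + 10.5 + 12.9 + 13.8 + 10.8 + 13.5) / 8 = 12.5875
Moving ranges: 1.3, 6.7, 6.6, 2.4, 0.9, 3.0, 2.7; M̄R̄ = 23.6000 / 7 = 3.3714
LCL = X̄ − 3·M̄R̄/d₂ = 12.5875 − 3 × 3.3714 / 1.128 = 3.6209

3.62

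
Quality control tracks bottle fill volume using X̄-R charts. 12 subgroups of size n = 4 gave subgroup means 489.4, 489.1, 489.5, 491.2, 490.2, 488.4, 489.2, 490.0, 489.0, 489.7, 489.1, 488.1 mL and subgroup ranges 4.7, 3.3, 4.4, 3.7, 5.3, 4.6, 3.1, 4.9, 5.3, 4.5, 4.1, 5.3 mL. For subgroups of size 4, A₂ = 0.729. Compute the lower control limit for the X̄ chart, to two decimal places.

486.18

X̄̄ = (489.4 + 489.1 + 489.5 + 491.2 + 490.2 + 488.4 + 489.2 + 490.0 + 489.0 + 489.7 + 489.1 + 488.1) / 12 = 5872.9000 / 12 = 489.4083
R̄ = (4.7 + 3.3 + 4.4 + 3.7 + 5.3 + 4.6 + 3.1 + 4.9 + 5.3 + 4.5 + 4.1 + 5.3) / 12 = 53.2000 / 12 = 4.4333
LCL = X̄̄ − A₂·R̄ = 489.4083 − 0.729 × 4.4333 = 486.1764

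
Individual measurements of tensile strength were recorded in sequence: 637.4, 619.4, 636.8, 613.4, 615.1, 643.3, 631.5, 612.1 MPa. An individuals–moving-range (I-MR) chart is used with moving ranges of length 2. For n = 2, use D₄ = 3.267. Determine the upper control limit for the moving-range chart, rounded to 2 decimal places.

Moving ranges: 18.0, 17.4, 23.4, 1.7, 28.2, 11.8, 19.4; M̄R̄ = 119.9000 / 7 = 17.1286
UCL_MR = D₄·M̄R̄ = 3.267 × 17.1286 = 55.9590

55.96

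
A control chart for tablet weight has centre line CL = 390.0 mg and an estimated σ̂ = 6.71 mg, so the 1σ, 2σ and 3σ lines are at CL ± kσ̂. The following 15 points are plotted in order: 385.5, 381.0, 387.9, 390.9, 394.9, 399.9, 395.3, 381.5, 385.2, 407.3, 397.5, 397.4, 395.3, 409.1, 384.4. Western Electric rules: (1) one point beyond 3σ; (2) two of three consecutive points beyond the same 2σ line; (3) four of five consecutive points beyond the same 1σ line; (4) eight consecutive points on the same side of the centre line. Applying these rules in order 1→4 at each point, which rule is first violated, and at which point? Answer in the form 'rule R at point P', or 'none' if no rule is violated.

rule 3 at point 14

Zone of each point (C = within 1σ̂, B = 1σ̂–2σ̂, A = 2σ̂–3σ̂, * = beyond 3σ̂; sign = side of CL): 1:-C, 2:-B, 3:-C, 4:+C, 5:+C, 6:+B, 7:+C, 8:-B, 9:-C, 10:+A, 11:+B, 12:+B, 13:+C, 14:+A, 15:-C
Rule 3 (four of five consecutive points beyond the same 1σ limit) is satisfied at point 14.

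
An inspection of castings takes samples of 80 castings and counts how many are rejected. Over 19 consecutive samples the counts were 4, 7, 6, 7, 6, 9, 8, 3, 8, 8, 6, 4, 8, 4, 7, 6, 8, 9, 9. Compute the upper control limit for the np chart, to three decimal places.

p̄ = Σdᵢ / (k·n) = 127 / (19 × 80) = 0.08355
UCL = np̄ + 3·√(np̄(1−p̄)) = 6.6842 + 3 × √(6.6842×0.91645) = 6.6842 + 3 × 2.4750 = 14.1093

14.109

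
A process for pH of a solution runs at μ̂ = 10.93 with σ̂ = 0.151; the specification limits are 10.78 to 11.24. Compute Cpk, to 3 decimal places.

0.331

Cpu = (USL − μ̂) / (3σ̂) = (11.24 − 10.93) / (3 × 0.151) = 0.6843; Cpl = (μ̂ − LSL) / (3σ̂) = (10.93 − 10.78) / (3 × 0.151) = 0.3311; Cpk = min(Cpu, Cpl) = 0.3311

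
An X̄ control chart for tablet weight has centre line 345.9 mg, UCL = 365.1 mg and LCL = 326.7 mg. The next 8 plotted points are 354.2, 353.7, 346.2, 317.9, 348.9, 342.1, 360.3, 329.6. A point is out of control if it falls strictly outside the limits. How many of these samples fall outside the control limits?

1

Compare each point to [326.7, 365.1]: sample 4 = 317.9 < LCL.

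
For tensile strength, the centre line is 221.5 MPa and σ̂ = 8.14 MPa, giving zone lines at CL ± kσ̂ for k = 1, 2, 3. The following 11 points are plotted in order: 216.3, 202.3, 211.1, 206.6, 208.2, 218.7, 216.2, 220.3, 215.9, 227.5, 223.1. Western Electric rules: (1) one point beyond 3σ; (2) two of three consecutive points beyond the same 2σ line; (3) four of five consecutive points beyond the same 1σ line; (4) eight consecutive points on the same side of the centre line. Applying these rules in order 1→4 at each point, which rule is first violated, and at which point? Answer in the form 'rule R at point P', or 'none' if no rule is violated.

rule 3 at point 5

Zone of each point (C = within 1σ̂, B = 1σ̂–2σ̂, A = 2σ̂–3σ̂, * = beyond 3σ̂; sign = side of CL): 1:-C, 2:-A, 3:-B, 4:-B, 5:-B, 6:-C, 7:-C, 8:-C, 9:-C, 10:+C, 11:+C
Rule 3 (four of five consecutive points beyond the same 1σ limit) is satisfied at point 5.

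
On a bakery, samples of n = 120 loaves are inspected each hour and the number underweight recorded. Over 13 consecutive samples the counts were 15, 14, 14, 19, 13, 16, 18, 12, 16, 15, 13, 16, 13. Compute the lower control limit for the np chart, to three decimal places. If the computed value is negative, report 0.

p̄ = Σdᵢ / (k·n) = 194 / (13 × 120) = 0.12436
LCL = np̄ − 3·√(np̄(1−p̄)) = 14.9231 − 3 × 3.6149 = 4.0785

4.078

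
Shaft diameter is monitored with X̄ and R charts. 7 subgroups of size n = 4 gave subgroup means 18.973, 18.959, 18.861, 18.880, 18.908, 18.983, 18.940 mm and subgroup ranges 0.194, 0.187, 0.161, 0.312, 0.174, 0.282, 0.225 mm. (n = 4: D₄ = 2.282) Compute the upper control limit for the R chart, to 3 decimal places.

R̄ = (0.194 + 0.187 + 0.161 + 0.312 + 0.174 + 0.282 + 0.225) / 7 = 1.5350 / 7 = 0.2193
UCL_R = D₄·R̄ = 2.282 × 0.2193 = 0.5004

0.500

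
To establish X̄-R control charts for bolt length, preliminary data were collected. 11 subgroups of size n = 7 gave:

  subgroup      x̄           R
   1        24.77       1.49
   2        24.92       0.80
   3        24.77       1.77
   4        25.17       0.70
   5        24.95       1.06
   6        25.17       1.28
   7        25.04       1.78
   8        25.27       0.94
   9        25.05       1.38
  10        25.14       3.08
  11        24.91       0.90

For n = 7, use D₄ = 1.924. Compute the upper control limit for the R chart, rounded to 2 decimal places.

R̄ = (1.49 + 0.80 + 1.77 + 0.70 + 1.06 + 1.28 + 1.78 + 0.94 + 1.38 + 3.08 + 0.90) / 11 = 15.1800 / 11 = 1.3800
UCL_R = D₄·R̄ = 1.924 × 1.3800 = 2.6551

2.66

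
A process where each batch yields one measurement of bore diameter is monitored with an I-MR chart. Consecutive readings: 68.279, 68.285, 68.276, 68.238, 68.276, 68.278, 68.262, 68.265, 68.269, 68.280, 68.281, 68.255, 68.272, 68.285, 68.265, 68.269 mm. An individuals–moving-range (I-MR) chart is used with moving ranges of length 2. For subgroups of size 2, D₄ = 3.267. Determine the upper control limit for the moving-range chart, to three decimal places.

0.045

Moving ranges: 0.006, 0.009, 0.038, 0.038, 0.002, 0.016, 0.003, 0.004, 0.011, 0.001, 0.026, 0.017, 0.013, 0.020, 0.004; M̄R̄ = 0.2080 / 15 = 0.0139
UCL_MR = D₄·M̄R̄ = 3.267 × 0.0139 = 0.0453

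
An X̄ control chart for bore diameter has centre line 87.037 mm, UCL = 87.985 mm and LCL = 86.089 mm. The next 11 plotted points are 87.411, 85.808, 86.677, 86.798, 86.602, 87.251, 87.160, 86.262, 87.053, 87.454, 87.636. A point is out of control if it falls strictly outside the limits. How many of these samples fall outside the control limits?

Compare each point to [86.089, 87.985]: sample 2 = 85.808 < LCL.

1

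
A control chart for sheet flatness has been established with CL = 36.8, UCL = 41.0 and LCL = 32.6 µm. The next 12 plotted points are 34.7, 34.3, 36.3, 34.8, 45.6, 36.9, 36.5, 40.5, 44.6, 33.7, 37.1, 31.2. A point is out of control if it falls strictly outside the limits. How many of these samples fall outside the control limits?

3

Compare each point to [32.6, 41.0]: sample 5 = 45.6 > UCL; sample 9 = 44.6 > UCL; sample 12 = 31.2 < LCL.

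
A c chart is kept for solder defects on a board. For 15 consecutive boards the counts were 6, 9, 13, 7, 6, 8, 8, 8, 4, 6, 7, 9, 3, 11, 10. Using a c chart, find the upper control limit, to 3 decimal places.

c̄ = (6 + 9 + 13 + 7 + 6 + 8 + 8 + 8 + 4 + 6 + 7 + 9 + 3 + 11 + 10) / 15 = 115 / 15 = 7.6667
UCL = c̄ + 3√c̄ = 7.6667 + 3 × √7.6667 = 7.6667 + 3 × 2.7689 = 15.9733

15.973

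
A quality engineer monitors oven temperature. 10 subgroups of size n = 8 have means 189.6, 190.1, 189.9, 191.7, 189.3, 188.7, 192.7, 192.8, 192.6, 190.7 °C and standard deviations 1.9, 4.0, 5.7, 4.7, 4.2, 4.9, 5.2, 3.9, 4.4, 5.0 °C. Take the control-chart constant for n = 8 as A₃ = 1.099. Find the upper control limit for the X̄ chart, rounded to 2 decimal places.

X̄̄ = (189.6 + 190.1 + 189.9 + 191.7 + 189.3 + 188.7 + 192.7 + 192.8 + 192.6 + 190.7) / 10 = 190.8100
s̄ = (1.9 + 4.0 + 5.7 + 4.7 + 4.2 + 4.9 + 5.2 + 3.9 + 4.4 + 5.0) / 10 = 4.3900
UCL = X̄̄ + A₃·s̄ = 190.8100 + 1.099 × 4.3900 = 195.6346

195.63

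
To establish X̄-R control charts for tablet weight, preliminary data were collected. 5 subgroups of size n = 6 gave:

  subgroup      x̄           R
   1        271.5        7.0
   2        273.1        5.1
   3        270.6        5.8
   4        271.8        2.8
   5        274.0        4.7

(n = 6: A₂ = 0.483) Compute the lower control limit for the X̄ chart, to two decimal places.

269.75

X̄̄ = (271.5 + 273.1 + 270.6 + 271.8 + 274.0) / 5 = 1361.0000 / 5 = 272.2000
R̄ = (7.0 + 5.1 + 5.8 + 2.8 + 4.7) / 5 = 25.4000 / 5 = 5.0800
LCL = X̄̄ − A₂·R̄ = 272.2000 − 0.483 × 5.0800 = 269.7464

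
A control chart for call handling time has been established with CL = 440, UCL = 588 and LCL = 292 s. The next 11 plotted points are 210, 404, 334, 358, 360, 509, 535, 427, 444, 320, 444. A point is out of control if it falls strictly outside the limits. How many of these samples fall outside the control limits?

Compare each point to [292, 588]: sample 1 = 210 < LCL.

1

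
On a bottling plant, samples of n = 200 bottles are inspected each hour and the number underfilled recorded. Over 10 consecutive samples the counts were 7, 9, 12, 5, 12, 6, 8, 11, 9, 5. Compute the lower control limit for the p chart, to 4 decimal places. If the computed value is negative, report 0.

p̄ = Σdᵢ / (k·n) = 84 / (10 × 200) = 0.04200
LCL = p̄ − 3·√(p̄(1−p̄)/n) = 0.04200 − 3 × 0.01418 = -0.00055 → 0 (negative, so LCL = 0)

0.0000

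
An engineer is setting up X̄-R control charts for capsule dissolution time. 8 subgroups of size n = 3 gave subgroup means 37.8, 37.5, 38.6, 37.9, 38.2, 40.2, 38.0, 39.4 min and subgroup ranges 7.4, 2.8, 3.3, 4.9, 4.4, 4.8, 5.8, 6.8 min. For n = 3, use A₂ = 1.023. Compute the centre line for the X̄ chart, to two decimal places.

38.45

X̄̄ = (37.8 + 37.5 + 38.6 + 37.9 + 38.2 + 40.2 + 38.0 + 39.4) / 8 = 307.6000 / 8 = 38.4500
CL = X̄̄ = 38.4500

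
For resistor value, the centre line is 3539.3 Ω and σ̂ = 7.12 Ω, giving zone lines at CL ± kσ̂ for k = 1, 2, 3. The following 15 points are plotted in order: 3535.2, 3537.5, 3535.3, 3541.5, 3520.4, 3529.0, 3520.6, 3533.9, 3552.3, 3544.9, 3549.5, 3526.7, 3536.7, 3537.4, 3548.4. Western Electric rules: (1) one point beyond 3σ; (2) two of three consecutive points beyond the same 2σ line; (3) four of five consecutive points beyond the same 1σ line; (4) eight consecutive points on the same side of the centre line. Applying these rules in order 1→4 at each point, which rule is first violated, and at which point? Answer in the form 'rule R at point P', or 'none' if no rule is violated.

rule 2 at point 7

Zone of each point (C = within 1σ̂, B = 1σ̂–2σ̂, A = 2σ̂–3σ̂, * = beyond 3σ̂; sign = side of CL): 1:-C, 2:-C, 3:-C, 4:+C, 5:-A, 6:-B, 7:-A, 8:-C, 9:+B, 10:+C, 11:+B, 12:-B, 13:-C, 14:-C, 15:+B
Rule 2 (two of three consecutive points beyond the same 2σ limit) is satisfied at point 7.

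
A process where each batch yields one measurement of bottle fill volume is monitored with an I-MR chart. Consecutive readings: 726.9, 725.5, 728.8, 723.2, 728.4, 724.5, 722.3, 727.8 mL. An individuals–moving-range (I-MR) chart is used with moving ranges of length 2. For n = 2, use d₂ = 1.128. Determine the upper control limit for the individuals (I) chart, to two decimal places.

X̄ = (726.9 + 725.5 + 728.8 + 723.2 + 728.4 + 724.5 + 722.3 + 727.8) / 8 = 725.9250
Moving ranges: 1.4, 3.3, 5.6, 5.2, 3.9, 2.2, 5.5; M̄R̄ = 27.1000 / 7 = 3.8714
UCL = X̄ + 3·M̄R̄/d₂ = 725.9250 + 3 × 3.8714 / 1.128 = 736.2214

736.22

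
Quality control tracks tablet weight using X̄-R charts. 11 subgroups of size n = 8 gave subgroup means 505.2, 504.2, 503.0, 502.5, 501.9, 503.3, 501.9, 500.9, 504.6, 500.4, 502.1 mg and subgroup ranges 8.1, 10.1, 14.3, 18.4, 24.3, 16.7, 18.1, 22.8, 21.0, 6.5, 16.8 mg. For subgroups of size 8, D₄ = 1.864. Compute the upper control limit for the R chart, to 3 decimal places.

R̄ = (8.1 + 10.1 + 14.3 + 18.4 + 24.3 + 16.7 + 18.1 + 22.8 + 21.0 + 6.5 + 16.8) / 11 = 177.1000 / 11 = 16.1000
UCL_R = D₄·R̄ = 1.864 × 16.1000 = 30.0104

30.010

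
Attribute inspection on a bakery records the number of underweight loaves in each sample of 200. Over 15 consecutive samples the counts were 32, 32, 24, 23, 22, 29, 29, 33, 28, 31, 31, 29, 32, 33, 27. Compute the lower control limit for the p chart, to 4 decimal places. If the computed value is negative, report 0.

p̄ = Σdᵢ / (k·n) = 435 / (15 × 200) = 0.14500
LCL = p̄ − 3·√(p̄(1−p̄)/n) = 0.14500 − 3 × 0.02490 = 0.07031

0.0703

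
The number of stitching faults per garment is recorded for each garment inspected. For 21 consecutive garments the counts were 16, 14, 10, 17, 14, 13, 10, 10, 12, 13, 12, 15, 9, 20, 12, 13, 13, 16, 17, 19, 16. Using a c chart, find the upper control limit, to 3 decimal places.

c̄ = (16 + 14 + 10 + 17 + 14 + 13 + 10 + 10 + 12 + 13 + 12 + 15 + 9 + 20 + 12 + 13 + 13 + 16 + 17 + 19 + 16) / 21 = 291 / 21 = 13.8571
UCL = c̄ + 3√c̄ = 13.8571 + 3 × √13.8571 = 13.8571 + 3 × 3.7225 = 25.0247

25.025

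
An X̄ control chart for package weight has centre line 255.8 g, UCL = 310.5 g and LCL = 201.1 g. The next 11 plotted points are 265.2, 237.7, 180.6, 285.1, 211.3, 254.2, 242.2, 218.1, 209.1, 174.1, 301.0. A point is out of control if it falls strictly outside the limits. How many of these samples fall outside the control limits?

2

Compare each point to [201.1, 310.5]: sample 3 = 180.6 < LCL; sample 10 = 174.1 < LCL.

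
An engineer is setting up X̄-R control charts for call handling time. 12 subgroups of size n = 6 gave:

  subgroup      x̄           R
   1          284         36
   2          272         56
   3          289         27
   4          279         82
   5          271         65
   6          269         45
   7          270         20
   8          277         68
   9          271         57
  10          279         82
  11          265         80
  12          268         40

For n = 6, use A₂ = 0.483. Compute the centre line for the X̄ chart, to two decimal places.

274.50

X̄̄ = (284 + 272 + 289 + 279 + 271 + 269 + 270 + 277 + 271 + 279 + 265 + 268) / 12 = 3294.0000 / 12 = 274.5000
CL = X̄̄ = 274.5000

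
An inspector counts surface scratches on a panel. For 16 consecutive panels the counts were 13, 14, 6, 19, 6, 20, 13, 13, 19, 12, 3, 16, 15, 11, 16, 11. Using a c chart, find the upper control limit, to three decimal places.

c̄ = (13 + 14 + 6 + 19 + 6 + 20 + 13 + 13 + 19 + 12 + 3 + 16 + 15 + 11 + 16 + 11) / 16 = 207 / 16 = 12.9375
UCL = c̄ + 3√c̄ = 12.9375 + 3 × √12.9375 = 12.9375 + 3 × 3.5969 = 23.7281

23.728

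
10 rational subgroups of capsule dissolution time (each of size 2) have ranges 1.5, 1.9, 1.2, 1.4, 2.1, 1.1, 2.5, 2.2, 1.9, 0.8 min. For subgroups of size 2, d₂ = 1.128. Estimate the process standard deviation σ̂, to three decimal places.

R̄ = (1.5 + 1.9 + 1.2 + 1.4 + 2.1 + 1.1 + 2.5 + 2.2 + 1.9 + 0.8) / 10 = 1.6600
σ̂ = R̄ / d₂ = 1.6600 / 1.128 = 1.4716

1.472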